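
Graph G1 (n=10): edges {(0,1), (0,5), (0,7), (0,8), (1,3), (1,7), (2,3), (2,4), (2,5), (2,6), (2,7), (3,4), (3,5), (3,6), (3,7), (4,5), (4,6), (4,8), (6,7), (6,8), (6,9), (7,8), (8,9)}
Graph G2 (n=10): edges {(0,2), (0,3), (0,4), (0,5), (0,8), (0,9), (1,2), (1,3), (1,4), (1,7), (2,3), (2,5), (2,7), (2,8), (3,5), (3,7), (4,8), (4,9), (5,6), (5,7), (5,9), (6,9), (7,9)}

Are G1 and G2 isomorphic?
Yes, isomorphic

The graphs are isomorphic.
One valid mapping φ: V(G1) → V(G2): 0→4, 1→8, 2→3, 3→2, 4→7, 5→1, 6→5, 7→0, 8→9, 9→6

Verify φ preserves adjacency — for each edge of G1, its image is an edge of G2:
  (0,1) → (φ(0),φ(1)) = (4,8) ∈ E(G2) ✓
  (0,5) → (φ(0),φ(5)) = (1,4) ∈ E(G2) ✓
  (0,7) → (φ(0),φ(7)) = (0,4) ∈ E(G2) ✓
  (0,8) → (φ(0),φ(8)) = (4,9) ∈ E(G2) ✓
  (1,3) → (φ(1),φ(3)) = (2,8) ∈ E(G2) ✓
  (1,7) → (φ(1),φ(7)) = (0,8) ∈ E(G2) ✓
  (2,3) → (φ(2),φ(3)) = (2,3) ∈ E(G2) ✓
  (2,4) → (φ(2),φ(4)) = (3,7) ∈ E(G2) ✓
  (2,5) → (φ(2),φ(5)) = (1,3) ∈ E(G2) ✓
  (2,6) → (φ(2),φ(6)) = (3,5) ∈ E(G2) ✓
  (2,7) → (φ(2),φ(7)) = (0,3) ∈ E(G2) ✓
  (3,4) → (φ(3),φ(4)) = (2,7) ∈ E(G2) ✓
  (3,5) → (φ(3),φ(5)) = (1,2) ∈ E(G2) ✓
  (3,6) → (φ(3),φ(6)) = (2,5) ∈ E(G2) ✓
  (3,7) → (φ(3),φ(7)) = (0,2) ∈ E(G2) ✓
  (4,5) → (φ(4),φ(5)) = (1,7) ∈ E(G2) ✓
  (4,6) → (φ(4),φ(6)) = (5,7) ∈ E(G2) ✓
  (4,8) → (φ(4),φ(8)) = (7,9) ∈ E(G2) ✓
  (6,7) → (φ(6),φ(7)) = (0,5) ∈ E(G2) ✓
  (6,8) → (φ(6),φ(8)) = (5,9) ∈ E(G2) ✓
  (6,9) → (φ(6),φ(9)) = (5,6) ∈ E(G2) ✓
  (7,8) → (φ(7),φ(8)) = (0,9) ∈ E(G2) ✓
  (8,9) → (φ(8),φ(9)) = (6,9) ∈ E(G2) ✓
All 23 edges of G1 map to edges of G2, and |E(G1)| = |E(G2)| = 23, so φ is a bijection on edges as well as vertices. Hence G1 ≅ G2.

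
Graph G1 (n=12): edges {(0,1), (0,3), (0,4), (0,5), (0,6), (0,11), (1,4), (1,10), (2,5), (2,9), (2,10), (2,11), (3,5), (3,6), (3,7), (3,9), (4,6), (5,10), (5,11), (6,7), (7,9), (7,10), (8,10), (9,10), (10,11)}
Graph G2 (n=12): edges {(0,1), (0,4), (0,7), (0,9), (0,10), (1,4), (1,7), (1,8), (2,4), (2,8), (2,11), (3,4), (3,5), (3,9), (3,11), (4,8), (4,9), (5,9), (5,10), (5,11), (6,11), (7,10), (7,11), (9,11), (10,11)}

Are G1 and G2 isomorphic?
Yes, isomorphic

The graphs are isomorphic.
One valid mapping φ: V(G1) → V(G2): 0→4, 1→2, 2→5, 3→0, 4→8, 5→9, 6→1, 7→7, 8→6, 9→10, 10→11, 11→3

Verify φ preserves adjacency — for each edge of G1, its image is an edge of G2:
  (0,1) → (φ(0),φ(1)) = (2,4) ∈ E(G2) ✓
  (0,3) → (φ(0),φ(3)) = (0,4) ∈ E(G2) ✓
  (0,4) → (φ(0),φ(4)) = (4,8) ∈ E(G2) ✓
  (0,5) → (φ(0),φ(5)) = (4,9) ∈ E(G2) ✓
  (0,6) → (φ(0),φ(6)) = (1,4) ∈ E(G2) ✓
  (0,11) → (φ(0),φ(11)) = (3,4) ∈ E(G2) ✓
  (1,4) → (φ(1),φ(4)) = (2,8) ∈ E(G2) ✓
  (1,10) → (φ(1),φ(10)) = (2,11) ∈ E(G2) ✓
  (2,5) → (φ(2),φ(5)) = (5,9) ∈ E(G2) ✓
  (2,9) → (φ(2),φ(9)) = (5,10) ∈ E(G2) ✓
  (2,10) → (φ(2),φ(10)) = (5,11) ∈ E(G2) ✓
  (2,11) → (φ(2),φ(11)) = (3,5) ∈ E(G2) ✓
  (3,5) → (φ(3),φ(5)) = (0,9) ∈ E(G2) ✓
  (3,6) → (φ(3),φ(6)) = (0,1) ∈ E(G2) ✓
  (3,7) → (φ(3),φ(7)) = (0,7) ∈ E(G2) ✓
  (3,9) → (φ(3),φ(9)) = (0,10) ∈ E(G2) ✓
  (4,6) → (φ(4),φ(6)) = (1,8) ∈ E(G2) ✓
  (5,10) → (φ(5),φ(10)) = (9,11) ∈ E(G2) ✓
  (5,11) → (φ(5),φ(11)) = (3,9) ∈ E(G2) ✓
  (6,7) → (φ(6),φ(7)) = (1,7) ∈ E(G2) ✓
  (7,9) → (φ(7),φ(9)) = (7,10) ∈ E(G2) ✓
  (7,10) → (φ(7),φ(10)) = (7,11) ∈ E(G2) ✓
  (8,10) → (φ(8),φ(10)) = (6,11) ∈ E(G2) ✓
  (9,10) → (φ(9),φ(10)) = (10,11) ∈ E(G2) ✓
  (10,11) → (φ(10),φ(11)) = (3,11) ∈ E(G2) ✓
All 25 edges of G1 map to edges of G2, and |E(G1)| = |E(G2)| = 25, so φ is a bijection on edges as well as vertices. Hence G1 ≅ G2.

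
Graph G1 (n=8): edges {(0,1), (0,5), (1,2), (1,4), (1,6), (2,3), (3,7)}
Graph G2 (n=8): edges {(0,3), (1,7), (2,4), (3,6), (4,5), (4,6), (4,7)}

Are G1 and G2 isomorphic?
Yes, isomorphic

The graphs are isomorphic.
One valid mapping φ: V(G1) → V(G2): 0→7, 1→4, 2→6, 3→3, 4→2, 5→1, 6→5, 7→0

Verify φ preserves adjacency — for each edge of G1, its image is an edge of G2:
  (0,1) → (φ(0),φ(1)) = (4,7) ∈ E(G2) ✓
  (0,5) → (φ(0),φ(5)) = (1,7) ∈ E(G2) ✓
  (1,2) → (φ(1),φ(2)) = (4,6) ∈ E(G2) ✓
  (1,4) → (φ(1),φ(4)) = (2,4) ∈ E(G2) ✓
  (1,6) → (φ(1),φ(6)) = (4,5) ∈ E(G2) ✓
  (2,3) → (φ(2),φ(3)) = (3,6) ∈ E(G2) ✓
  (3,7) → (φ(3),φ(7)) = (0,3) ∈ E(G2) ✓
All 7 edges of G1 map to edges of G2, and |E(G1)| = |E(G2)| = 7, so φ is a bijection on edges as well as vertices. Hence G1 ≅ G2.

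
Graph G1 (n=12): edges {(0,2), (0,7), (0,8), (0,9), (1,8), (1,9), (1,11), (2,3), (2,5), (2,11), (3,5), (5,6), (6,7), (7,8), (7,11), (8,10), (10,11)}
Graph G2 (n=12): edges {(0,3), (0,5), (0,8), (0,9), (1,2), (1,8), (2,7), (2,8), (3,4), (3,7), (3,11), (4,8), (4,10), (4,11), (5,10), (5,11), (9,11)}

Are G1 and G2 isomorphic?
Yes, isomorphic

The graphs are isomorphic.
One valid mapping φ: V(G1) → V(G2): 0→4, 1→5, 2→8, 3→1, 4→6, 5→2, 6→7, 7→3, 8→11, 9→10, 10→9, 11→0

Verify φ preserves adjacency — for each edge of G1, its image is an edge of G2:
  (0,2) → (φ(0),φ(2)) = (4,8) ∈ E(G2) ✓
  (0,7) → (φ(0),φ(7)) = (3,4) ∈ E(G2) ✓
  (0,8) → (φ(0),φ(8)) = (4,11) ∈ E(G2) ✓
  (0,9) → (φ(0),φ(9)) = (4,10) ∈ E(G2) ✓
  (1,8) → (φ(1),φ(8)) = (5,11) ∈ E(G2) ✓
  (1,9) → (φ(1),φ(9)) = (5,10) ∈ E(G2) ✓
  (1,11) → (φ(1),φ(11)) = (0,5) ∈ E(G2) ✓
  (2,3) → (φ(2),φ(3)) = (1,8) ∈ E(G2) ✓
  (2,5) → (φ(2),φ(5)) = (2,8) ∈ E(G2) ✓
  (2,11) → (φ(2),φ(11)) = (0,8) ∈ E(G2) ✓
  (3,5) → (φ(3),φ(5)) = (1,2) ∈ E(G2) ✓
  (5,6) → (φ(5),φ(6)) = (2,7) ∈ E(G2) ✓
  (6,7) → (φ(6),φ(7)) = (3,7) ∈ E(G2) ✓
  (7,8) → (φ(7),φ(8)) = (3,11) ∈ E(G2) ✓
  (7,11) → (φ(7),φ(11)) = (0,3) ∈ E(G2) ✓
  (8,10) → (φ(8),φ(10)) = (9,11) ∈ E(G2) ✓
  (10,11) → (φ(10),φ(11)) = (0,9) ∈ E(G2) ✓
All 17 edges of G1 map to edges of G2, and |E(G1)| = |E(G2)| = 17, so φ is a bijection on edges as well as vertices. Hence G1 ≅ G2.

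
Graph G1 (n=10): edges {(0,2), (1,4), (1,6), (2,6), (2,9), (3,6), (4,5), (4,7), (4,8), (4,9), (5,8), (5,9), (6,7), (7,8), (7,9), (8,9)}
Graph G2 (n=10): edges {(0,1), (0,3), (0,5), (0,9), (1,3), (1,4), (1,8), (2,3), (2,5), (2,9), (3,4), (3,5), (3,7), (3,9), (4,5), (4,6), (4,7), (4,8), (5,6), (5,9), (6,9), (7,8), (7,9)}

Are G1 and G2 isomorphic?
No, not isomorphic

The graphs are NOT isomorphic.

Degrees in G1: deg(0)=1, deg(1)=2, deg(2)=3, deg(3)=1, deg(4)=5, deg(5)=3, deg(6)=4, deg(7)=4, deg(8)=4, deg(9)=5.
Sorted degree sequence of G1: [5, 5, 4, 4, 4, 3, 3, 2, 1, 1].
Degrees in G2: deg(0)=4, deg(1)=4, deg(2)=3, deg(3)=7, deg(4)=6, deg(5)=6, deg(6)=3, deg(7)=4, deg(8)=3, deg(9)=6.
Sorted degree sequence of G2: [7, 6, 6, 6, 4, 4, 4, 3, 3, 3].
The (sorted) degree sequence is an isomorphism invariant, so since G1 and G2 have different degree sequences they cannot be isomorphic.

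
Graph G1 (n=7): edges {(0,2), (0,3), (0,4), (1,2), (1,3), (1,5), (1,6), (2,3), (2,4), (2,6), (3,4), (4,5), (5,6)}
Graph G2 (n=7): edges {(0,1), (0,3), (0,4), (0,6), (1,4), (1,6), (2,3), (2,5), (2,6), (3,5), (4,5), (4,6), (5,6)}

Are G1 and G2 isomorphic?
Yes, isomorphic

The graphs are isomorphic.
One valid mapping φ: V(G1) → V(G2): 0→1, 1→5, 2→6, 3→4, 4→0, 5→3, 6→2

Verify φ preserves adjacency — for each edge of G1, its image is an edge of G2:
  (0,2) → (φ(0),φ(2)) = (1,6) ∈ E(G2) ✓
  (0,3) → (φ(0),φ(3)) = (1,4) ∈ E(G2) ✓
  (0,4) → (φ(0),φ(4)) = (0,1) ∈ E(G2) ✓
  (1,2) → (φ(1),φ(2)) = (5,6) ∈ E(G2) ✓
  (1,3) → (φ(1),φ(3)) = (4,5) ∈ E(G2) ✓
  (1,5) → (φ(1),φ(5)) = (3,5) ∈ E(G2) ✓
  (1,6) → (φ(1),φ(6)) = (2,5) ∈ E(G2) ✓
  (2,3) → (φ(2),φ(3)) = (4,6) ∈ E(G2) ✓
  (2,4) → (φ(2),φ(4)) = (0,6) ∈ E(G2) ✓
  (2,6) → (φ(2),φ(6)) = (2,6) ∈ E(G2) ✓
  (3,4) → (φ(3),φ(4)) = (0,4) ∈ E(G2) ✓
  (4,5) → (φ(4),φ(5)) = (0,3) ∈ E(G2) ✓
  (5,6) → (φ(5),φ(6)) = (2,3) ∈ E(G2) ✓
All 13 edges of G1 map to edges of G2, and |E(G1)| = |E(G2)| = 13, so φ is a bijection on edges as well as vertices. Hence G1 ≅ G2.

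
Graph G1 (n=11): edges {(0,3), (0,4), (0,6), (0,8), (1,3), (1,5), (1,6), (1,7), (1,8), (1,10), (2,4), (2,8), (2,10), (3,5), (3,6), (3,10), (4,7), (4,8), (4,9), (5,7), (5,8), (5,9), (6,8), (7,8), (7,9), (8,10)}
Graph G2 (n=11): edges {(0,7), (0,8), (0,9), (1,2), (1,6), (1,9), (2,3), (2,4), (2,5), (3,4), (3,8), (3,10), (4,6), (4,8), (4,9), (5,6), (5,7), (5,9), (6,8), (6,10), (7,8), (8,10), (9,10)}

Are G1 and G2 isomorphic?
No, not isomorphic

The graphs are NOT isomorphic.

Degrees in G1: deg(0)=4, deg(1)=6, deg(2)=3, deg(3)=5, deg(4)=5, deg(5)=5, deg(6)=4, deg(7)=5, deg(8)=8, deg(9)=3, deg(10)=4.
Sorted degree sequence of G1: [8, 6, 5, 5, 5, 5, 4, 4, 4, 3, 3].
Degrees in G2: deg(0)=3, deg(1)=3, deg(2)=4, deg(3)=4, deg(4)=5, deg(5)=4, deg(6)=5, deg(7)=3, deg(8)=6, deg(9)=5, deg(10)=4.
Sorted degree sequence of G2: [6, 5, 5, 5, 4, 4, 4, 4, 3, 3, 3].
The (sorted) degree sequence is an isomorphism invariant, so since G1 and G2 have different degree sequences they cannot be isomorphic.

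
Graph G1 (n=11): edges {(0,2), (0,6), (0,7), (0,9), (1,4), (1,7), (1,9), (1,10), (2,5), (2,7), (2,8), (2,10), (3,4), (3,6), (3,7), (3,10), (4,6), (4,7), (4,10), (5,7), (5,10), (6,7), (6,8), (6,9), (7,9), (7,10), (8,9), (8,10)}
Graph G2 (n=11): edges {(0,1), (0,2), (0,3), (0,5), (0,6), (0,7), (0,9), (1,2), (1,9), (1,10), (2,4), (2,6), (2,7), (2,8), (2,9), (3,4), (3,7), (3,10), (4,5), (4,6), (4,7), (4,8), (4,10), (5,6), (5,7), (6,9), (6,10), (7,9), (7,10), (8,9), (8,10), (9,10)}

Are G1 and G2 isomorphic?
No, not isomorphic

The graphs are NOT isomorphic.

Counting triangles (3-cliques): G1 has 22, G2 has 29.
Triangle count is an isomorphism invariant, so differing triangle counts rule out isomorphism.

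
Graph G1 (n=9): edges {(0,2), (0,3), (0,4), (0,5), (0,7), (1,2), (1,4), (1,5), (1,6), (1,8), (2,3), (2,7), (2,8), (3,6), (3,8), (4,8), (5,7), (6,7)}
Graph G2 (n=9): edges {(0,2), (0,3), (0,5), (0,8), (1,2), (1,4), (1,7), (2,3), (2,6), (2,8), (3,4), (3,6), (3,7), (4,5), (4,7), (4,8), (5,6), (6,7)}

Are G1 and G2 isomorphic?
Yes, isomorphic

The graphs are isomorphic.
One valid mapping φ: V(G1) → V(G2): 0→2, 1→4, 2→3, 3→6, 4→1, 5→8, 6→5, 7→0, 8→7

Verify φ preserves adjacency — for each edge of G1, its image is an edge of G2:
  (0,2) → (φ(0),φ(2)) = (2,3) ∈ E(G2) ✓
  (0,3) → (φ(0),φ(3)) = (2,6) ∈ E(G2) ✓
  (0,4) → (φ(0),φ(4)) = (1,2) ∈ E(G2) ✓
  (0,5) → (φ(0),φ(5)) = (2,8) ∈ E(G2) ✓
  (0,7) → (φ(0),φ(7)) = (0,2) ∈ E(G2) ✓
  (1,2) → (φ(1),φ(2)) = (3,4) ∈ E(G2) ✓
  (1,4) → (φ(1),φ(4)) = (1,4) ∈ E(G2) ✓
  (1,5) → (φ(1),φ(5)) = (4,8) ∈ E(G2) ✓
  (1,6) → (φ(1),φ(6)) = (4,5) ∈ E(G2) ✓
  (1,8) → (φ(1),φ(8)) = (4,7) ∈ E(G2) ✓
  (2,3) → (φ(2),φ(3)) = (3,6) ∈ E(G2) ✓
  (2,7) → (φ(2),φ(7)) = (0,3) ∈ E(G2) ✓
  (2,8) → (φ(2),φ(8)) = (3,7) ∈ E(G2) ✓
  (3,6) → (φ(3),φ(6)) = (5,6) ∈ E(G2) ✓
  (3,8) → (φ(3),φ(8)) = (6,7) ∈ E(G2) ✓
  (4,8) → (φ(4),φ(8)) = (1,7) ∈ E(G2) ✓
  (5,7) → (φ(5),φ(7)) = (0,8) ∈ E(G2) ✓
  (6,7) → (φ(6),φ(7)) = (0,5) ∈ E(G2) ✓
All 18 edges of G1 map to edges of G2, and |E(G1)| = |E(G2)| = 18, so φ is a bijection on edges as well as vertices. Hence G1 ≅ G2.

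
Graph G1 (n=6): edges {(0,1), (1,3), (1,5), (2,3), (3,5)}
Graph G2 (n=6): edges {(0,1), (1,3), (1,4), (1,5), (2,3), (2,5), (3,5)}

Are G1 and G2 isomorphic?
No, not isomorphic

The graphs are NOT isomorphic.

Counting edges: G1 has 5 edge(s); G2 has 7 edge(s).
Edge count is an isomorphism invariant (a bijection on vertices induces a bijection on edges), so differing edge counts rule out isomorphism.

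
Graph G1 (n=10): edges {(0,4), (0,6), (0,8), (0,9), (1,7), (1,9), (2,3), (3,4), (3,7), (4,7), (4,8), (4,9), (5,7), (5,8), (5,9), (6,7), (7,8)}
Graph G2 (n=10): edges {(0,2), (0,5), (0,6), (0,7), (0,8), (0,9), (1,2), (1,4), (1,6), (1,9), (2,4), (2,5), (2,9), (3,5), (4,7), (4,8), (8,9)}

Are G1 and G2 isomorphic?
Yes, isomorphic

The graphs are isomorphic.
One valid mapping φ: V(G1) → V(G2): 0→1, 1→7, 2→3, 3→5, 4→2, 5→8, 6→6, 7→0, 8→9, 9→4

Verify φ preserves adjacency — for each edge of G1, its image is an edge of G2:
  (0,4) → (φ(0),φ(4)) = (1,2) ∈ E(G2) ✓
  (0,6) → (φ(0),φ(6)) = (1,6) ∈ E(G2) ✓
  (0,8) → (φ(0),φ(8)) = (1,9) ∈ E(G2) ✓
  (0,9) → (φ(0),φ(9)) = (1,4) ∈ E(G2) ✓
  (1,7) → (φ(1),φ(7)) = (0,7) ∈ E(G2) ✓
  (1,9) → (φ(1),φ(9)) = (4,7) ∈ E(G2) ✓
  (2,3) → (φ(2),φ(3)) = (3,5) ∈ E(G2) ✓
  (3,4) → (φ(3),φ(4)) = (2,5) ∈ E(G2) ✓
  (3,7) → (φ(3),φ(7)) = (0,5) ∈ E(G2) ✓
  (4,7) → (φ(4),φ(7)) = (0,2) ∈ E(G2) ✓
  (4,8) → (φ(4),φ(8)) = (2,9) ∈ E(G2) ✓
  (4,9) → (φ(4),φ(9)) = (2,4) ∈ E(G2) ✓
  (5,7) → (φ(5),φ(7)) = (0,8) ∈ E(G2) ✓
  (5,8) → (φ(5),φ(8)) = (8,9) ∈ E(G2) ✓
  (5,9) → (φ(5),φ(9)) = (4,8) ∈ E(G2) ✓
  (6,7) → (φ(6),φ(7)) = (0,6) ∈ E(G2) ✓
  (7,8) → (φ(7),φ(8)) = (0,9) ∈ E(G2) ✓
All 17 edges of G1 map to edges of G2, and |E(G1)| = |E(G2)| = 17, so φ is a bijection on edges as well as vertices. Hence G1 ≅ G2.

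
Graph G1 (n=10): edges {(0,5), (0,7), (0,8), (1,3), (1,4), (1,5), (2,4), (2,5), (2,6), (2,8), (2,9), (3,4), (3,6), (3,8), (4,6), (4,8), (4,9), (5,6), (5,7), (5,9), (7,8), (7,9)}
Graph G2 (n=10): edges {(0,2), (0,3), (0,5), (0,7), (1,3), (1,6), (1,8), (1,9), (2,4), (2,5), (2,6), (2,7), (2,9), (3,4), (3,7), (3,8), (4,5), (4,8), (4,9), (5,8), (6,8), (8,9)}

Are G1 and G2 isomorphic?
Yes, isomorphic

The graphs are isomorphic.
One valid mapping φ: V(G1) → V(G2): 0→7, 1→6, 2→4, 3→1, 4→8, 5→2, 6→9, 7→0, 8→3, 9→5

Verify φ preserves adjacency — for each edge of G1, its image is an edge of G2:
  (0,5) → (φ(0),φ(5)) = (2,7) ∈ E(G2) ✓
  (0,7) → (φ(0),φ(7)) = (0,7) ∈ E(G2) ✓
  (0,8) → (φ(0),φ(8)) = (3,7) ∈ E(G2) ✓
  (1,3) → (φ(1),φ(3)) = (1,6) ∈ E(G2) ✓
  (1,4) → (φ(1),φ(4)) = (6,8) ∈ E(G2) ✓
  (1,5) → (φ(1),φ(5)) = (2,6) ∈ E(G2) ✓
  (2,4) → (φ(2),φ(4)) = (4,8) ∈ E(G2) ✓
  (2,5) → (φ(2),φ(5)) = (2,4) ∈ E(G2) ✓
  (2,6) → (φ(2),φ(6)) = (4,9) ∈ E(G2) ✓
  (2,8) → (φ(2),φ(8)) = (3,4) ∈ E(G2) ✓
  (2,9) → (φ(2),φ(9)) = (4,5) ∈ E(G2) ✓
  (3,4) → (φ(3),φ(4)) = (1,8) ∈ E(G2) ✓
  (3,6) → (φ(3),φ(6)) = (1,9) ∈ E(G2) ✓
  (3,8) → (φ(3),φ(8)) = (1,3) ∈ E(G2) ✓
  (4,6) → (φ(4),φ(6)) = (8,9) ∈ E(G2) ✓
  (4,8) → (φ(4),φ(8)) = (3,8) ∈ E(G2) ✓
  (4,9) → (φ(4),φ(9)) = (5,8) ∈ E(G2) ✓
  (5,6) → (φ(5),φ(6)) = (2,9) ∈ E(G2) ✓
  (5,7) → (φ(5),φ(7)) = (0,2) ∈ E(G2) ✓
  (5,9) → (φ(5),φ(9)) = (2,5) ∈ E(G2) ✓
  (7,8) → (φ(7),φ(8)) = (0,3) ∈ E(G2) ✓
  (7,9) → (φ(7),φ(9)) = (0,5) ∈ E(G2) ✓
All 22 edges of G1 map to edges of G2, and |E(G1)| = |E(G2)| = 22, so φ is a bijection on edges as well as vertices. Hence G1 ≅ G2.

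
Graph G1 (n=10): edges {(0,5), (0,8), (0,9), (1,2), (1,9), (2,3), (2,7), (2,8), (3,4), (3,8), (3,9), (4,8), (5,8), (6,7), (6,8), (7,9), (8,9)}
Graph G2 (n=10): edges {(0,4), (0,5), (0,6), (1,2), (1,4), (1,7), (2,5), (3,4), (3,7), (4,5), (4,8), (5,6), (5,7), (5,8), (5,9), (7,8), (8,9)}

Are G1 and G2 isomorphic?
Yes, isomorphic

The graphs are isomorphic.
One valid mapping φ: V(G1) → V(G2): 0→0, 1→3, 2→7, 3→8, 4→9, 5→6, 6→2, 7→1, 8→5, 9→4

Verify φ preserves adjacency — for each edge of G1, its image is an edge of G2:
  (0,5) → (φ(0),φ(5)) = (0,6) ∈ E(G2) ✓
  (0,8) → (φ(0),φ(8)) = (0,5) ∈ E(G2) ✓
  (0,9) → (φ(0),φ(9)) = (0,4) ∈ E(G2) ✓
  (1,2) → (φ(1),φ(2)) = (3,7) ∈ E(G2) ✓
  (1,9) → (φ(1),φ(9)) = (3,4) ∈ E(G2) ✓
  (2,3) → (φ(2),φ(3)) = (7,8) ∈ E(G2) ✓
  (2,7) → (φ(2),φ(7)) = (1,7) ∈ E(G2) ✓
  (2,8) → (φ(2),φ(8)) = (5,7) ∈ E(G2) ✓
  (3,4) → (φ(3),φ(4)) = (8,9) ∈ E(G2) ✓
  (3,8) → (φ(3),φ(8)) = (5,8) ∈ E(G2) ✓
  (3,9) → (φ(3),φ(9)) = (4,8) ∈ E(G2) ✓
  (4,8) → (φ(4),φ(8)) = (5,9) ∈ E(G2) ✓
  (5,8) → (φ(5),φ(8)) = (5,6) ∈ E(G2) ✓
  (6,7) → (φ(6),φ(7)) = (1,2) ∈ E(G2) ✓
  (6,8) → (φ(6),φ(8)) = (2,5) ∈ E(G2) ✓
  (7,9) → (φ(7),φ(9)) = (1,4) ∈ E(G2) ✓
  (8,9) → (φ(8),φ(9)) = (4,5) ∈ E(G2) ✓
All 17 edges of G1 map to edges of G2, and |E(G1)| = |E(G2)| = 17, so φ is a bijection on edges as well as vertices. Hence G1 ≅ G2.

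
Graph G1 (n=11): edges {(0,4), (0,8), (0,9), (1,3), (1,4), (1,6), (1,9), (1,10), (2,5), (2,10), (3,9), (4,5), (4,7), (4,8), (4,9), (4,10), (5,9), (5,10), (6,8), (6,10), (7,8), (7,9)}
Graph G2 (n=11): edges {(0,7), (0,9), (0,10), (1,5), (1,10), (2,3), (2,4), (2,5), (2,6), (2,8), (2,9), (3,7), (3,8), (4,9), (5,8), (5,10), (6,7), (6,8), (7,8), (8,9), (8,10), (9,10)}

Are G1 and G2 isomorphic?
Yes, isomorphic

The graphs are isomorphic.
One valid mapping φ: V(G1) → V(G2): 0→3, 1→9, 2→1, 3→4, 4→8, 5→5, 6→0, 7→6, 8→7, 9→2, 10→10

Verify φ preserves adjacency — for each edge of G1, its image is an edge of G2:
  (0,4) → (φ(0),φ(4)) = (3,8) ∈ E(G2) ✓
  (0,8) → (φ(0),φ(8)) = (3,7) ∈ E(G2) ✓
  (0,9) → (φ(0),φ(9)) = (2,3) ∈ E(G2) ✓
  (1,3) → (φ(1),φ(3)) = (4,9) ∈ E(G2) ✓
  (1,4) → (φ(1),φ(4)) = (8,9) ∈ E(G2) ✓
  (1,6) → (φ(1),φ(6)) = (0,9) ∈ E(G2) ✓
  (1,9) → (φ(1),φ(9)) = (2,9) ∈ E(G2) ✓
  (1,10) → (φ(1),φ(10)) = (9,10) ∈ E(G2) ✓
  (2,5) → (φ(2),φ(5)) = (1,5) ∈ E(G2) ✓
  (2,10) → (φ(2),φ(10)) = (1,10) ∈ E(G2) ✓
  (3,9) → (φ(3),φ(9)) = (2,4) ∈ E(G2) ✓
  (4,5) → (φ(4),φ(5)) = (5,8) ∈ E(G2) ✓
  (4,7) → (φ(4),φ(7)) = (6,8) ∈ E(G2) ✓
  (4,8) → (φ(4),φ(8)) = (7,8) ∈ E(G2) ✓
  (4,9) → (φ(4),φ(9)) = (2,8) ∈ E(G2) ✓
  (4,10) → (φ(4),φ(10)) = (8,10) ∈ E(G2) ✓
  (5,9) → (φ(5),φ(9)) = (2,5) ∈ E(G2) ✓
  (5,10) → (φ(5),φ(10)) = (5,10) ∈ E(G2) ✓
  (6,8) → (φ(6),φ(8)) = (0,7) ∈ E(G2) ✓
  (6,10) → (φ(6),φ(10)) = (0,10) ∈ E(G2) ✓
  (7,8) → (φ(7),φ(8)) = (6,7) ∈ E(G2) ✓
  (7,9) → (φ(7),φ(9)) = (2,6) ∈ E(G2) ✓
All 22 edges of G1 map to edges of G2, and |E(G1)| = |E(G2)| = 22, so φ is a bijection on edges as well as vertices. Hence G1 ≅ G2.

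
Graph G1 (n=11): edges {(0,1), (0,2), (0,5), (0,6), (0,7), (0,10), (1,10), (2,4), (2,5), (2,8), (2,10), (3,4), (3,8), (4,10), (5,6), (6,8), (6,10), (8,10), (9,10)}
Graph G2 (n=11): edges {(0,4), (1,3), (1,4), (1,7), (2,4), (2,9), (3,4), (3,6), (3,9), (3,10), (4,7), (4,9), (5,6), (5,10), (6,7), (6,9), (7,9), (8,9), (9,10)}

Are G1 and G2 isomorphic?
Yes, isomorphic

The graphs are isomorphic.
One valid mapping φ: V(G1) → V(G2): 0→4, 1→2, 2→3, 3→5, 4→10, 5→1, 6→7, 7→0, 8→6, 9→8, 10→9

Verify φ preserves adjacency — for each edge of G1, its image is an edge of G2:
  (0,1) → (φ(0),φ(1)) = (2,4) ∈ E(G2) ✓
  (0,2) → (φ(0),φ(2)) = (3,4) ∈ E(G2) ✓
  (0,5) → (φ(0),φ(5)) = (1,4) ∈ E(G2) ✓
  (0,6) → (φ(0),φ(6)) = (4,7) ∈ E(G2) ✓
  (0,7) → (φ(0),φ(7)) = (0,4) ∈ E(G2) ✓
  (0,10) → (φ(0),φ(10)) = (4,9) ∈ E(G2) ✓
  (1,10) → (φ(1),φ(10)) = (2,9) ∈ E(G2) ✓
  (2,4) → (φ(2),φ(4)) = (3,10) ∈ E(G2) ✓
  (2,5) → (φ(2),φ(5)) = (1,3) ∈ E(G2) ✓
  (2,8) → (φ(2),φ(8)) = (3,6) ∈ E(G2) ✓
  (2,10) → (φ(2),φ(10)) = (3,9) ∈ E(G2) ✓
  (3,4) → (φ(3),φ(4)) = (5,10) ∈ E(G2) ✓
  (3,8) → (φ(3),φ(8)) = (5,6) ∈ E(G2) ✓
  (4,10) → (φ(4),φ(10)) = (9,10) ∈ E(G2) ✓
  (5,6) → (φ(5),φ(6)) = (1,7) ∈ E(G2) ✓
  (6,8) → (φ(6),φ(8)) = (6,7) ∈ E(G2) ✓
  (6,10) → (φ(6),φ(10)) = (7,9) ∈ E(G2) ✓
  (8,10) → (φ(8),φ(10)) = (6,9) ∈ E(G2) ✓
  (9,10) → (φ(9),φ(10)) = (8,9) ∈ E(G2) ✓
All 19 edges of G1 map to edges of G2, and |E(G1)| = |E(G2)| = 19, so φ is a bijection on edges as well as vertices. Hence G1 ≅ G2.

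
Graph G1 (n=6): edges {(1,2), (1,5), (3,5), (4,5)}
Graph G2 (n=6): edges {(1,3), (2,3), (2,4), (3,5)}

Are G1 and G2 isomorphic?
Yes, isomorphic

The graphs are isomorphic.
One valid mapping φ: V(G1) → V(G2): 0→0, 1→2, 2→4, 3→1, 4→5, 5→3

Verify φ preserves adjacency — for each edge of G1, its image is an edge of G2:
  (1,2) → (φ(1),φ(2)) = (2,4) ∈ E(G2) ✓
  (1,5) → (φ(1),φ(5)) = (2,3) ∈ E(G2) ✓
  (3,5) → (φ(3),φ(5)) = (1,3) ∈ E(G2) ✓
  (4,5) → (φ(4),φ(5)) = (3,5) ∈ E(G2) ✓
All 4 edges of G1 map to edges of G2, and |E(G1)| = |E(G2)| = 4, so φ is a bijection on edges as well as vertices. Hence G1 ≅ G2.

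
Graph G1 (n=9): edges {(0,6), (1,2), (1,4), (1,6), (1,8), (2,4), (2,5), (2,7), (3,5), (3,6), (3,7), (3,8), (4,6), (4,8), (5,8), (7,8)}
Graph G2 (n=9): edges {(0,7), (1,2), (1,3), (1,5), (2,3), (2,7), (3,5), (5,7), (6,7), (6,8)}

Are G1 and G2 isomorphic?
No, not isomorphic

The graphs are NOT isomorphic.

Connected components of G1: 1 component(s) with vertex sets [[0, 1, 2, 3, 4, 5, 6, 7, 8]], sizes [9].
Connected components of G2: 2 component(s) with vertex sets [[4], [0, 1, 2, 3, 5, 6, 7, 8]], sizes [1, 8].
The number of connected components (and the multiset of component sizes) is an isomorphism invariant — an isomorphism maps each component of G1 bijectively onto a component of G2. Since G1 has 1 component(s) and G2 has 2, they cannot be isomorphic.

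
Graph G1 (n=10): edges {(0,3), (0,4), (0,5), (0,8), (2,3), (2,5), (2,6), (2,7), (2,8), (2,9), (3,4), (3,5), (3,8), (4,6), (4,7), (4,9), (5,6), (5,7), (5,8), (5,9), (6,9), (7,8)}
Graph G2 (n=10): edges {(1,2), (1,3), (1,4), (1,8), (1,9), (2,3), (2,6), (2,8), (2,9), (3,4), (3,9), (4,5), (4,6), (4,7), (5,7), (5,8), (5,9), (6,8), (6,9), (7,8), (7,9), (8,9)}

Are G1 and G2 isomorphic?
Yes, isomorphic

The graphs are isomorphic.
One valid mapping φ: V(G1) → V(G2): 0→3, 1→0, 2→8, 3→1, 4→4, 5→9, 6→7, 7→6, 8→2, 9→5

Verify φ preserves adjacency — for each edge of G1, its image is an edge of G2:
  (0,3) → (φ(0),φ(3)) = (1,3) ∈ E(G2) ✓
  (0,4) → (φ(0),φ(4)) = (3,4) ∈ E(G2) ✓
  (0,5) → (φ(0),φ(5)) = (3,9) ∈ E(G2) ✓
  (0,8) → (φ(0),φ(8)) = (2,3) ∈ E(G2) ✓
  (2,3) → (φ(2),φ(3)) = (1,8) ∈ E(G2) ✓
  (2,5) → (φ(2),φ(5)) = (8,9) ∈ E(G2) ✓
  (2,6) → (φ(2),φ(6)) = (7,8) ∈ E(G2) ✓
  (2,7) → (φ(2),φ(7)) = (6,8) ∈ E(G2) ✓
  (2,8) → (φ(2),φ(8)) = (2,8) ∈ E(G2) ✓
  (2,9) → (φ(2),φ(9)) = (5,8) ∈ E(G2) ✓
  (3,4) → (φ(3),φ(4)) = (1,4) ∈ E(G2) ✓
  (3,5) → (φ(3),φ(5)) = (1,9) ∈ E(G2) ✓
  (3,8) → (φ(3),φ(8)) = (1,2) ∈ E(G2) ✓
  (4,6) → (φ(4),φ(6)) = (4,7) ∈ E(G2) ✓
  (4,7) → (φ(4),φ(7)) = (4,6) ∈ E(G2) ✓
  (4,9) → (φ(4),φ(9)) = (4,5) ∈ E(G2) ✓
  (5,6) → (φ(5),φ(6)) = (7,9) ∈ E(G2) ✓
  (5,7) → (φ(5),φ(7)) = (6,9) ∈ E(G2) ✓
  (5,8) → (φ(5),φ(8)) = (2,9) ∈ E(G2) ✓
  (5,9) → (φ(5),φ(9)) = (5,9) ∈ E(G2) ✓
  (6,9) → (φ(6),φ(9)) = (5,7) ∈ E(G2) ✓
  (7,8) → (φ(7),φ(8)) = (2,6) ∈ E(G2) ✓
All 22 edges of G1 map to edges of G2, and |E(G1)| = |E(G2)| = 22, so φ is a bijection on edges as well as vertices. Hence G1 ≅ G2.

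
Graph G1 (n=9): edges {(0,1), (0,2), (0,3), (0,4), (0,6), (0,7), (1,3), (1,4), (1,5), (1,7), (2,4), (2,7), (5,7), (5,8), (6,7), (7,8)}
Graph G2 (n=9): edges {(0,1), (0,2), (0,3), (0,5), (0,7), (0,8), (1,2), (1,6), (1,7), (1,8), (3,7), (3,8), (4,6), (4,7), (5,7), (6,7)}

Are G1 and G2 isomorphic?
Yes, isomorphic

The graphs are isomorphic.
One valid mapping φ: V(G1) → V(G2): 0→0, 1→1, 2→3, 3→2, 4→8, 5→6, 6→5, 7→7, 8→4

Verify φ preserves adjacency — for each edge of G1, its image is an edge of G2:
  (0,1) → (φ(0),φ(1)) = (0,1) ∈ E(G2) ✓
  (0,2) → (φ(0),φ(2)) = (0,3) ∈ E(G2) ✓
  (0,3) → (φ(0),φ(3)) = (0,2) ∈ E(G2) ✓
  (0,4) → (φ(0),φ(4)) = (0,8) ∈ E(G2) ✓
  (0,6) → (φ(0),φ(6)) = (0,5) ∈ E(G2) ✓
  (0,7) → (φ(0),φ(7)) = (0,7) ∈ E(G2) ✓
  (1,3) → (φ(1),φ(3)) = (1,2) ∈ E(G2) ✓
  (1,4) → (φ(1),φ(4)) = (1,8) ∈ E(G2) ✓
  (1,5) → (φ(1),φ(5)) = (1,6) ∈ E(G2) ✓
  (1,7) → (φ(1),φ(7)) = (1,7) ∈ E(G2) ✓
  (2,4) → (φ(2),φ(4)) = (3,8) ∈ E(G2) ✓
  (2,7) → (φ(2),φ(7)) = (3,7) ∈ E(G2) ✓
  (5,7) → (φ(5),φ(7)) = (6,7) ∈ E(G2) ✓
  (5,8) → (φ(5),φ(8)) = (4,6) ∈ E(G2) ✓
  (6,7) → (φ(6),φ(7)) = (5,7) ∈ E(G2) ✓
  (7,8) → (φ(7),φ(8)) = (4,7) ∈ E(G2) ✓
All 16 edges of G1 map to edges of G2, and |E(G1)| = |E(G2)| = 16, so φ is a bijection on edges as well as vertices. Hence G1 ≅ G2.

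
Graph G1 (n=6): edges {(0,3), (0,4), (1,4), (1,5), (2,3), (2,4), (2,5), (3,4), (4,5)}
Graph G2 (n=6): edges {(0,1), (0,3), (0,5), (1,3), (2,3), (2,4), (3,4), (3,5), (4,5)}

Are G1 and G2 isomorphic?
Yes, isomorphic

The graphs are isomorphic.
One valid mapping φ: V(G1) → V(G2): 0→2, 1→1, 2→5, 3→4, 4→3, 5→0

Verify φ preserves adjacency — for each edge of G1, its image is an edge of G2:
  (0,3) → (φ(0),φ(3)) = (2,4) ∈ E(G2) ✓
  (0,4) → (φ(0),φ(4)) = (2,3) ∈ E(G2) ✓
  (1,4) → (φ(1),φ(4)) = (1,3) ∈ E(G2) ✓
  (1,5) → (φ(1),φ(5)) = (0,1) ∈ E(G2) ✓
  (2,3) → (φ(2),φ(3)) = (4,5) ∈ E(G2) ✓
  (2,4) → (φ(2),φ(4)) = (3,5) ∈ E(G2) ✓
  (2,5) → (φ(2),φ(5)) = (0,5) ∈ E(G2) ✓
  (3,4) → (φ(3),φ(4)) = (3,4) ∈ E(G2) ✓
  (4,5) → (φ(4),φ(5)) = (0,3) ∈ E(G2) ✓
All 9 edges of G1 map to edges of G2, and |E(G1)| = |E(G2)| = 9, so φ is a bijection on edges as well as vertices. Hence G1 ≅ G2.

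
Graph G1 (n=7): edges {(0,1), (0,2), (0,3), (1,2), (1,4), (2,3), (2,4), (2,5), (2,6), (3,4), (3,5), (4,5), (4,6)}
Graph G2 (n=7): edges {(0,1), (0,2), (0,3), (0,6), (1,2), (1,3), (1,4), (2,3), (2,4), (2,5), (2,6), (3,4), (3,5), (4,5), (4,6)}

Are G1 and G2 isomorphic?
No, not isomorphic

The graphs are NOT isomorphic.

Counting edges: G1 has 13 edge(s); G2 has 15 edge(s).
Edge count is an isomorphism invariant (a bijection on vertices induces a bijection on edges), so differing edge counts rule out isomorphism.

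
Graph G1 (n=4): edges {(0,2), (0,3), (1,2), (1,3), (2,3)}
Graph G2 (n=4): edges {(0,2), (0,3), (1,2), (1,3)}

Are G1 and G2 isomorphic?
No, not isomorphic

The graphs are NOT isomorphic.

Counting edges: G1 has 5 edge(s); G2 has 4 edge(s).
Edge count is an isomorphism invariant (a bijection on vertices induces a bijection on edges), so differing edge counts rule out isomorphism.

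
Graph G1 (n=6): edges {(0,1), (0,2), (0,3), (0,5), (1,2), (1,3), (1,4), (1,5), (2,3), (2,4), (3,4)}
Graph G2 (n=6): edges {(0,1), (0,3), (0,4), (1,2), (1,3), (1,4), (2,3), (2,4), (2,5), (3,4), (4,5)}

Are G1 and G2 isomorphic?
Yes, isomorphic

The graphs are isomorphic.
One valid mapping φ: V(G1) → V(G2): 0→2, 1→4, 2→1, 3→3, 4→0, 5→5

Verify φ preserves adjacency — for each edge of G1, its image is an edge of G2:
  (0,1) → (φ(0),φ(1)) = (2,4) ∈ E(G2) ✓
  (0,2) → (φ(0),φ(2)) = (1,2) ∈ E(G2) ✓
  (0,3) → (φ(0),φ(3)) = (2,3) ∈ E(G2) ✓
  (0,5) → (φ(0),φ(5)) = (2,5) ∈ E(G2) ✓
  (1,2) → (φ(1),φ(2)) = (1,4) ∈ E(G2) ✓
  (1,3) → (φ(1),φ(3)) = (3,4) ∈ E(G2) ✓
  (1,4) → (φ(1),φ(4)) = (0,4) ∈ E(G2) ✓
  (1,5) → (φ(1),φ(5)) = (4,5) ∈ E(G2) ✓
  (2,3) → (φ(2),φ(3)) = (1,3) ∈ E(G2) ✓
  (2,4) → (φ(2),φ(4)) = (0,1) ∈ E(G2) ✓
  (3,4) → (φ(3),φ(4)) = (0,3) ∈ E(G2) ✓
All 11 edges of G1 map to edges of G2, and |E(G1)| = |E(G2)| = 11, so φ is a bijection on edges as well as vertices. Hence G1 ≅ G2.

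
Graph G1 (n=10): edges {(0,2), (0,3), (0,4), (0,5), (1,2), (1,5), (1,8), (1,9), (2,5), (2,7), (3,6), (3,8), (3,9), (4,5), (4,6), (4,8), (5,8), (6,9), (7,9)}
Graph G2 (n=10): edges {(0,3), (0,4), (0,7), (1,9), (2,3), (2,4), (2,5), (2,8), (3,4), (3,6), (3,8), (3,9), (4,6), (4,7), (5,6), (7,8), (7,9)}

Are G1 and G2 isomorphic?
No, not isomorphic

The graphs are NOT isomorphic.

Counting triangles (3-cliques): G1 has 6, G2 has 5.
Triangle count is an isomorphism invariant, so differing triangle counts rule out isomorphism.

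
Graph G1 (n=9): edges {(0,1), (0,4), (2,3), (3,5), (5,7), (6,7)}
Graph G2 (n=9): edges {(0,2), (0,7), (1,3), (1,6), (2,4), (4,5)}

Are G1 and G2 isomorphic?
Yes, isomorphic

The graphs are isomorphic.
One valid mapping φ: V(G1) → V(G2): 0→1, 1→6, 2→7, 3→0, 4→3, 5→2, 6→5, 7→4, 8→8

Verify φ preserves adjacency — for each edge of G1, its image is an edge of G2:
  (0,1) → (φ(0),φ(1)) = (1,6) ∈ E(G2) ✓
  (0,4) → (φ(0),φ(4)) = (1,3) ∈ E(G2) ✓
  (2,3) → (φ(2),φ(3)) = (0,7) ∈ E(G2) ✓
  (3,5) → (φ(3),φ(5)) = (0,2) ∈ E(G2) ✓
  (5,7) → (φ(5),φ(7)) = (2,4) ∈ E(G2) ✓
  (6,7) → (φ(6),φ(7)) = (4,5) ∈ E(G2) ✓
All 6 edges of G1 map to edges of G2, and |E(G1)| = |E(G2)| = 6, so φ is a bijection on edges as well as vertices. Hence G1 ≅ G2.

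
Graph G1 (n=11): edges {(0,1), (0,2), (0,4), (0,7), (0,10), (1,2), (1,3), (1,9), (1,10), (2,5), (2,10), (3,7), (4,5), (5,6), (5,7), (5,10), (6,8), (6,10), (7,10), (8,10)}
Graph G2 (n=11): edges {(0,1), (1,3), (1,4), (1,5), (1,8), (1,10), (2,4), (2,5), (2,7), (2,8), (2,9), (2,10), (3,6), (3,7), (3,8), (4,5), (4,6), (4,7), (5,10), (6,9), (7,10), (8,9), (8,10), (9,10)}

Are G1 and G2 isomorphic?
No, not isomorphic

The graphs are NOT isomorphic.

Degrees in G1: deg(0)=5, deg(1)=5, deg(2)=4, deg(3)=2, deg(4)=2, deg(5)=5, deg(6)=3, deg(7)=4, deg(8)=2, deg(9)=1, deg(10)=7.
Sorted degree sequence of G1: [7, 5, 5, 5, 4, 4, 3, 2, 2, 2, 1].
Degrees in G2: deg(0)=1, deg(1)=6, deg(2)=6, deg(3)=4, deg(4)=5, deg(5)=4, deg(6)=3, deg(7)=4, deg(8)=5, deg(9)=4, deg(10)=6.
Sorted degree sequence of G2: [6, 6, 6, 5, 5, 4, 4, 4, 4, 3, 1].
The (sorted) degree sequence is an isomorphism invariant, so since G1 and G2 have different degree sequences they cannot be isomorphic.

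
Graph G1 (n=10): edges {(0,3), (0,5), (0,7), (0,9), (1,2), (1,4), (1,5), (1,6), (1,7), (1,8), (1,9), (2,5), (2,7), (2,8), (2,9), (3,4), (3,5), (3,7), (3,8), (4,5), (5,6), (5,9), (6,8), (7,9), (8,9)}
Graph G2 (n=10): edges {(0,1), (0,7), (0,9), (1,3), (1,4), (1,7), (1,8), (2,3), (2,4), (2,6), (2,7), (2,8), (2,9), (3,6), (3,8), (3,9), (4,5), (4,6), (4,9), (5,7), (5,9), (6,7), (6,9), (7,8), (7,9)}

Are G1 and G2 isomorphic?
Yes, isomorphic

The graphs are isomorphic.
One valid mapping φ: V(G1) → V(G2): 0→8, 1→9, 2→6, 3→1, 4→0, 5→7, 6→5, 7→3, 8→4, 9→2

Verify φ preserves adjacency — for each edge of G1, its image is an edge of G2:
  (0,3) → (φ(0),φ(3)) = (1,8) ∈ E(G2) ✓
  (0,5) → (φ(0),φ(5)) = (7,8) ∈ E(G2) ✓
  (0,7) → (φ(0),φ(7)) = (3,8) ∈ E(G2) ✓
  (0,9) → (φ(0),φ(9)) = (2,8) ∈ E(G2) ✓
  (1,2) → (φ(1),φ(2)) = (6,9) ∈ E(G2) ✓
  (1,4) → (φ(1),φ(4)) = (0,9) ∈ E(G2) ✓
  (1,5) → (φ(1),φ(5)) = (7,9) ∈ E(G2) ✓
  (1,6) → (φ(1),φ(6)) = (5,9) ∈ E(G2) ✓
  (1,7) → (φ(1),φ(7)) = (3,9) ∈ E(G2) ✓
  (1,8) → (φ(1),φ(8)) = (4,9) ∈ E(G2) ✓
  (1,9) → (φ(1),φ(9)) = (2,9) ∈ E(G2) ✓
  (2,5) → (φ(2),φ(5)) = (6,7) ∈ E(G2) ✓
  (2,7) → (φ(2),φ(7)) = (3,6) ∈ E(G2) ✓
  (2,8) → (φ(2),φ(8)) = (4,6) ∈ E(G2) ✓
  (2,9) → (φ(2),φ(9)) = (2,6) ∈ E(G2) ✓
  (3,4) → (φ(3),φ(4)) = (0,1) ∈ E(G2) ✓
  (3,5) → (φ(3),φ(5)) = (1,7) ∈ E(G2) ✓
  (3,7) → (φ(3),φ(7)) = (1,3) ∈ E(G2) ✓
  (3,8) → (φ(3),φ(8)) = (1,4) ∈ E(G2) ✓
  (4,5) → (φ(4),φ(5)) = (0,7) ∈ E(G2) ✓
  (5,6) → (φ(5),φ(6)) = (5,7) ∈ E(G2) ✓
  (5,9) → (φ(5),φ(9)) = (2,7) ∈ E(G2) ✓
  (6,8) → (φ(6),φ(8)) = (4,5) ∈ E(G2) ✓
  (7,9) → (φ(7),φ(9)) = (2,3) ∈ E(G2) ✓
  (8,9) → (φ(8),φ(9)) = (2,4) ∈ E(G2) ✓
All 25 edges of G1 map to edges of G2, and |E(G1)| = |E(G2)| = 25, so φ is a bijection on edges as well as vertices. Hence G1 ≅ G2.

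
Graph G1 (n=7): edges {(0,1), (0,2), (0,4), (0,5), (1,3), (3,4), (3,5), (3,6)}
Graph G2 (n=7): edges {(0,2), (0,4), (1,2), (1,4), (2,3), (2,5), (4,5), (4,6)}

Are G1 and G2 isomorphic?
Yes, isomorphic

The graphs are isomorphic.
One valid mapping φ: V(G1) → V(G2): 0→2, 1→5, 2→3, 3→4, 4→1, 5→0, 6→6

Verify φ preserves adjacency — for each edge of G1, its image is an edge of G2:
  (0,1) → (φ(0),φ(1)) = (2,5) ∈ E(G2) ✓
  (0,2) → (φ(0),φ(2)) = (2,3) ∈ E(G2) ✓
  (0,4) → (φ(0),φ(4)) = (1,2) ∈ E(G2) ✓
  (0,5) → (φ(0),φ(5)) = (0,2) ∈ E(G2) ✓
  (1,3) → (φ(1),φ(3)) = (4,5) ∈ E(G2) ✓
  (3,4) → (φ(3),φ(4)) = (1,4) ∈ E(G2) ✓
  (3,5) → (φ(3),φ(5)) = (0,4) ∈ E(G2) ✓
  (3,6) → (φ(3),φ(6)) = (4,6) ∈ E(G2) ✓
All 8 edges of G1 map to edges of G2, and |E(G1)| = |E(G2)| = 8, so φ is a bijection on edges as well as vertices. Hence G1 ≅ G2.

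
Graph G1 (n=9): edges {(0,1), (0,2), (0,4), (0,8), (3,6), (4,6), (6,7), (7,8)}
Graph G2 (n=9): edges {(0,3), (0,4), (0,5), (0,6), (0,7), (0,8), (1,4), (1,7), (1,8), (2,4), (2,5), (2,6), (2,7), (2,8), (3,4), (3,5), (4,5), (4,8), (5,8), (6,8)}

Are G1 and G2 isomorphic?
No, not isomorphic

The graphs are NOT isomorphic.

Degrees in G1: deg(0)=4, deg(1)=1, deg(2)=1, deg(3)=1, deg(4)=2, deg(5)=0, deg(6)=3, deg(7)=2, deg(8)=2.
Sorted degree sequence of G1: [4, 3, 2, 2, 2, 1, 1, 1, 0].
Degrees in G2: deg(0)=6, deg(1)=3, deg(2)=5, deg(3)=3, deg(4)=6, deg(5)=5, deg(6)=3, deg(7)=3, deg(8)=6.
Sorted degree sequence of G2: [6, 6, 6, 5, 5, 3, 3, 3, 3].
The (sorted) degree sequence is an isomorphism invariant, so since G1 and G2 have different degree sequences they cannot be isomorphic.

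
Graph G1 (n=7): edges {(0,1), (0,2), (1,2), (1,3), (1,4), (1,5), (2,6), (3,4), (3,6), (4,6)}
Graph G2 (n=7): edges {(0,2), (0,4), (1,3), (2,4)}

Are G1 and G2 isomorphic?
No, not isomorphic

The graphs are NOT isomorphic.

Connected components of G1: 1 component(s) with vertex sets [[0, 1, 2, 3, 4, 5, 6]], sizes [7].
Connected components of G2: 4 component(s) with vertex sets [[5], [6], [1, 3], [0, 2, 4]], sizes [1, 1, 2, 3].
The number of connected components (and the multiset of component sizes) is an isomorphism invariant — an isomorphism maps each component of G1 bijectively onto a component of G2. Since G1 has 1 component(s) and G2 has 4, they cannot be isomorphic.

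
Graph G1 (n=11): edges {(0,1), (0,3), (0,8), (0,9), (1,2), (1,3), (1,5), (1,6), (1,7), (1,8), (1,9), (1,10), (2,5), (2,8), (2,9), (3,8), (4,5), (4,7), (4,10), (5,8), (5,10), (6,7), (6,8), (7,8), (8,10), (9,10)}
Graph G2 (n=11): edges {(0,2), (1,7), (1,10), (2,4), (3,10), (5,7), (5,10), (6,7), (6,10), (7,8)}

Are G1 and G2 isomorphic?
No, not isomorphic

The graphs are NOT isomorphic.

Degrees in G1: deg(0)=4, deg(1)=9, deg(2)=4, deg(3)=3, deg(4)=3, deg(5)=5, deg(6)=3, deg(7)=4, deg(8)=8, deg(9)=4, deg(10)=5.
Sorted degree sequence of G1: [9, 8, 5, 5, 4, 4, 4, 4, 3, 3, 3].
Degrees in G2: deg(0)=1, deg(1)=2, deg(2)=2, deg(3)=1, deg(4)=1, deg(5)=2, deg(6)=2, deg(7)=4, deg(8)=1, deg(9)=0, deg(10)=4.
Sorted degree sequence of G2: [4, 4, 2, 2, 2, 2, 1, 1, 1, 1, 0].
The (sorted) degree sequence is an isomorphism invariant, so since G1 and G2 have different degree sequences they cannot be isomorphic.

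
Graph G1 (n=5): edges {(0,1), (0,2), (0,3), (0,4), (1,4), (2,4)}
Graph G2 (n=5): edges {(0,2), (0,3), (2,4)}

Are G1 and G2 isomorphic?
No, not isomorphic

The graphs are NOT isomorphic.

Connected components of G1: 1 component(s) with vertex sets [[0, 1, 2, 3, 4]], sizes [5].
Connected components of G2: 2 component(s) with vertex sets [[1], [0, 2, 3, 4]], sizes [1, 4].
The number of connected components (and the multiset of component sizes) is an isomorphism invariant — an isomorphism maps each component of G1 bijectively onto a component of G2. Since G1 has 1 component(s) and G2 has 2, they cannot be isomorphic.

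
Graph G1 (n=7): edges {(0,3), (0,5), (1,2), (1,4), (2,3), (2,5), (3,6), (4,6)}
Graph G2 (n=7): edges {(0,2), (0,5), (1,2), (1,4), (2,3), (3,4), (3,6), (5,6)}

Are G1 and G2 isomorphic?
Yes, isomorphic

The graphs are isomorphic.
One valid mapping φ: V(G1) → V(G2): 0→4, 1→0, 2→2, 3→3, 4→5, 5→1, 6→6

Verify φ preserves adjacency — for each edge of G1, its image is an edge of G2:
  (0,3) → (φ(0),φ(3)) = (3,4) ∈ E(G2) ✓
  (0,5) → (φ(0),φ(5)) = (1,4) ∈ E(G2) ✓
  (1,2) → (φ(1),φ(2)) = (0,2) ∈ E(G2) ✓
  (1,4) → (φ(1),φ(4)) = (0,5) ∈ E(G2) ✓
  (2,3) → (φ(2),φ(3)) = (2,3) ∈ E(G2) ✓
  (2,5) → (φ(2),φ(5)) = (1,2) ∈ E(G2) ✓
  (3,6) → (φ(3),φ(6)) = (3,6) ∈ E(G2) ✓
  (4,6) → (φ(4),φ(6)) = (5,6) ∈ E(G2) ✓
All 8 edges of G1 map to edges of G2, and |E(G1)| = |E(G2)| = 8, so φ is a bijection on edges as well as vertices. Hence G1 ≅ G2.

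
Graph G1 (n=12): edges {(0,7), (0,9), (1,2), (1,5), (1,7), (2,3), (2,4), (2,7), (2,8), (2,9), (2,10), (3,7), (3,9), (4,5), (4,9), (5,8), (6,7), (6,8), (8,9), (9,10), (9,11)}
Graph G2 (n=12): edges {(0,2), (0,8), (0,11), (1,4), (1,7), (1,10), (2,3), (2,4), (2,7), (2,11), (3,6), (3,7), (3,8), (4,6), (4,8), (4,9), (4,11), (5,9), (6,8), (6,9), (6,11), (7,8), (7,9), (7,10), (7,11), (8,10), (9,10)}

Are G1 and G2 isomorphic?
No, not isomorphic

The graphs are NOT isomorphic.

Counting triangles (3-cliques): G1 has 6, G2 has 12.
Triangle count is an isomorphism invariant, so differing triangle counts rule out isomorphism.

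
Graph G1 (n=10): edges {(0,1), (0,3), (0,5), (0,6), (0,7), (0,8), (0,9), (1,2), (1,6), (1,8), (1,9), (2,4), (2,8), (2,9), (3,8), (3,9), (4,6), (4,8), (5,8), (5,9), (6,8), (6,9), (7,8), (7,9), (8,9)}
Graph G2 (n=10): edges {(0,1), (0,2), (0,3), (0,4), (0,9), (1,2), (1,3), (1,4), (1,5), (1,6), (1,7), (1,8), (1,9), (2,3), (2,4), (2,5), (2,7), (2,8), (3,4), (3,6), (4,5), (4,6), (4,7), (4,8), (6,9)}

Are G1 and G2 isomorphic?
Yes, isomorphic

The graphs are isomorphic.
One valid mapping φ: V(G1) → V(G2): 0→2, 1→3, 2→6, 3→7, 4→9, 5→8, 6→0, 7→5, 8→1, 9→4

Verify φ preserves adjacency — for each edge of G1, its image is an edge of G2:
  (0,1) → (φ(0),φ(1)) = (2,3) ∈ E(G2) ✓
  (0,3) → (φ(0),φ(3)) = (2,7) ∈ E(G2) ✓
  (0,5) → (φ(0),φ(5)) = (2,8) ∈ E(G2) ✓
  (0,6) → (φ(0),φ(6)) = (0,2) ∈ E(G2) ✓
  (0,7) → (φ(0),φ(7)) = (2,5) ∈ E(G2) ✓
  (0,8) → (φ(0),φ(8)) = (1,2) ∈ E(G2) ✓
  (0,9) → (φ(0),φ(9)) = (2,4) ∈ E(G2) ✓
  (1,2) → (φ(1),φ(2)) = (3,6) ∈ E(G2) ✓
  (1,6) → (φ(1),φ(6)) = (0,3) ∈ E(G2) ✓
  (1,8) → (φ(1),φ(8)) = (1,3) ∈ E(G2) ✓
  (1,9) → (φ(1),φ(9)) = (3,4) ∈ E(G2) ✓
  (2,4) → (φ(2),φ(4)) = (6,9) ∈ E(G2) ✓
  (2,8) → (φ(2),φ(8)) = (1,6) ∈ E(G2) ✓
  (2,9) → (φ(2),φ(9)) = (4,6) ∈ E(G2) ✓
  (3,8) → (φ(3),φ(8)) = (1,7) ∈ E(G2) ✓
  (3,9) → (φ(3),φ(9)) = (4,7) ∈ E(G2) ✓
  (4,6) → (φ(4),φ(6)) = (0,9) ∈ E(G2) ✓
  (4,8) → (φ(4),φ(8)) = (1,9) ∈ E(G2) ✓
  (5,8) → (φ(5),φ(8)) = (1,8) ∈ E(G2) ✓
  (5,9) → (φ(5),φ(9)) = (4,8) ∈ E(G2) ✓
  (6,8) → (φ(6),φ(8)) = (0,1) ∈ E(G2) ✓
  (6,9) → (φ(6),φ(9)) = (0,4) ∈ E(G2) ✓
  (7,8) → (φ(7),φ(8)) = (1,5) ∈ E(G2) ✓
  (7,9) → (φ(7),φ(9)) = (4,5) ∈ E(G2) ✓
  (8,9) → (φ(8),φ(9)) = (1,4) ∈ E(G2) ✓
All 25 edges of G1 map to edges of G2, and |E(G1)| = |E(G2)| = 25, so φ is a bijection on edges as well as vertices. Hence G1 ≅ G2.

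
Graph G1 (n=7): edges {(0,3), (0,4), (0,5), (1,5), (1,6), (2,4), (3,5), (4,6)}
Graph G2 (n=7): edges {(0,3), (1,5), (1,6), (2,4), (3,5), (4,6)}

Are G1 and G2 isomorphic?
No, not isomorphic

The graphs are NOT isomorphic.

Counting edges: G1 has 8 edge(s); G2 has 6 edge(s).
Edge count is an isomorphism invariant (a bijection on vertices induces a bijection on edges), so differing edge counts rule out isomorphism.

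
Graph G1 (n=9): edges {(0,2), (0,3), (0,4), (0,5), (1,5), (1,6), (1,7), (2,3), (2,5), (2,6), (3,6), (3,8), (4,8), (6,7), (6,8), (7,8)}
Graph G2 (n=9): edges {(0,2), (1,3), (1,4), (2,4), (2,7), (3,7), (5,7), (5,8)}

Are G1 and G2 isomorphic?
No, not isomorphic

The graphs are NOT isomorphic.

Connected components of G1: 1 component(s) with vertex sets [[0, 1, 2, 3, 4, 5, 6, 7, 8]], sizes [9].
Connected components of G2: 2 component(s) with vertex sets [[6], [0, 1, 2, 3, 4, 5, 7, 8]], sizes [1, 8].
The number of connected components (and the multiset of component sizes) is an isomorphism invariant — an isomorphism maps each component of G1 bijectively onto a component of G2. Since G1 has 1 component(s) and G2 has 2, they cannot be isomorphic.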